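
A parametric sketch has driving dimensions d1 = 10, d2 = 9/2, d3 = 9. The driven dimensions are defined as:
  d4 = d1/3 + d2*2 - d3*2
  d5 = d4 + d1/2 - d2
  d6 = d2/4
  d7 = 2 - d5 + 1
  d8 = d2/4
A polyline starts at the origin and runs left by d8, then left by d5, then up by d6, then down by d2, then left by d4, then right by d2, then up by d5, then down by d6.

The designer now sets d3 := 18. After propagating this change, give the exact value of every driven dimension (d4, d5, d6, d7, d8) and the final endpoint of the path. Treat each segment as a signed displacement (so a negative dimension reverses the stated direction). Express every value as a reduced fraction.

Apply edit: d3 := 18
  d4 = d1/3 + d2*2 - d3*2 = -71/3
  d5 = d4 + d1/2 - d2 = -139/6
  d6 = d2/4 = 9/8
  d7 = 2 - d5 + 1 = 157/6
  d8 = d2/4 = 9/8
Walk from origin (0, 0):
  seg 1: left by d8 = 9/8 → (-9/8, 0)
  seg 2: left by d5 = -139/6 → (529/24, 0)
  seg 3: up by d6 = 9/8 → (529/24, 9/8)
  seg 4: down by d2 = 9/2 → (529/24, -27/8)
  seg 5: left by d4 = -71/3 → (1097/24, -27/8)
  seg 6: right by d2 = 9/2 → (1205/24, -27/8)
  seg 7: up by d5 = -139/6 → (1205/24, -637/24)
  seg 8: down by d6 = 9/8 → (1205/24, -83/3)

d4 = -71/3
d5 = -139/6
d6 = 9/8
d7 = 157/6
d8 = 9/8
endpoint = (1205/24, -83/3)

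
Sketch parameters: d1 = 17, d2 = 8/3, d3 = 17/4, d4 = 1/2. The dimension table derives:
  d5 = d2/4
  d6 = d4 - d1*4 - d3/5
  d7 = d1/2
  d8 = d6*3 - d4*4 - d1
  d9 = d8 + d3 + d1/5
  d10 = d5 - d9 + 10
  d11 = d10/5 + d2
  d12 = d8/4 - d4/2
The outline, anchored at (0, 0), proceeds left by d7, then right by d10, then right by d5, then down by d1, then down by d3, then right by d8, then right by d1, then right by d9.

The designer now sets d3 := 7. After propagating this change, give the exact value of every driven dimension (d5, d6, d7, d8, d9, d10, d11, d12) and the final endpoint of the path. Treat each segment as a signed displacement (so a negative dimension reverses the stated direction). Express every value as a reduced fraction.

Apply edit: d3 := 7
  d5 = d2/4 = 2/3
  d6 = d4 - d1*4 - d3/5 = -689/10
  d7 = d1/2 = 17/2
  d8 = d6*3 - d4*4 - d1 = -2257/10
  d9 = d8 + d3 + d1/5 = -2153/10
  d10 = d5 - d9 + 10 = 6779/30
  d11 = d10/5 + d2 = 2393/50
  d12 = d8/4 - d4/2 = -2267/40
Walk from origin (0, 0):
  seg 1: left by d7 = 17/2 → (-17/2, 0)
  seg 2: right by d10 = 6779/30 → (3262/15, 0)
  seg 3: right by d5 = 2/3 → (3272/15, 0)
  seg 4: down by d1 = 17 → (3272/15, -17)
  seg 5: down by d3 = 7 → (3272/15, -24)
  seg 6: right by d8 = -2257/10 → (-227/30, -24)
  seg 7: right by d1 = 17 → (283/30, -24)
  seg 8: right by d9 = -2153/10 → (-3088/15, -24)

d5 = 2/3
d6 = -689/10
d7 = 17/2
d8 = -2257/10
d9 = -2153/10
d10 = 6779/30
d11 = 2393/50
d12 = -2267/40
endpoint = (-3088/15, -24)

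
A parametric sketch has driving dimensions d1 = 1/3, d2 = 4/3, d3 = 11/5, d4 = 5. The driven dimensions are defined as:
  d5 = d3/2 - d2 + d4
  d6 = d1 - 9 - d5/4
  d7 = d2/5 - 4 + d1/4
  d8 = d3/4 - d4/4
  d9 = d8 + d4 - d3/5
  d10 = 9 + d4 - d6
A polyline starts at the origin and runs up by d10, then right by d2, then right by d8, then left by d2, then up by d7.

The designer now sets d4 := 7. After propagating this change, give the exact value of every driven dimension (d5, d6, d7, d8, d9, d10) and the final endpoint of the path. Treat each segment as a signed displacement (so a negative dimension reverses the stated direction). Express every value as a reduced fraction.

d5 = 203/30
d6 = -1243/120
d7 = -73/20
d8 = -6/5
d9 = 134/25
d10 = 3163/120
endpoint = (-6/5, 545/24)

Apply edit: d4 := 7
  d5 = d3/2 - d2 + d4 = 203/30
  d6 = d1 - 9 - d5/4 = -1243/120
  d7 = d2/5 - 4 + d1/4 = -73/20
  d8 = d3/4 - d4/4 = -6/5
  d9 = d8 + d4 - d3/5 = 134/25
  d10 = 9 + d4 - d6 = 3163/120
Walk from origin (0, 0):
  seg 1: up by d10 = 3163/120 → (0, 3163/120)
  seg 2: right by d2 = 4/3 → (4/3, 3163/120)
  seg 3: right by d8 = -6/5 → (2/15, 3163/120)
  seg 4: left by d2 = 4/3 → (-6/5, 3163/120)
  seg 5: up by d7 = -73/20 → (-6/5, 545/24)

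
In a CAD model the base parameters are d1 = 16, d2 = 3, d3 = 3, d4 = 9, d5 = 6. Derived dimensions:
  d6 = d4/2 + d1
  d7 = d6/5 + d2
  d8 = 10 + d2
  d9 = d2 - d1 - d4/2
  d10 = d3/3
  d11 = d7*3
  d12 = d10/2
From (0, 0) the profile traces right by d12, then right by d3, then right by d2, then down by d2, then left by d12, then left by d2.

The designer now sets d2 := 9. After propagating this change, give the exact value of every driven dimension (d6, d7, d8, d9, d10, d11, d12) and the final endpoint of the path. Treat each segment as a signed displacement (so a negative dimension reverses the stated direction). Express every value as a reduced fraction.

d6 = 41/2
d7 = 131/10
d8 = 19
d9 = -23/2
d10 = 1
d11 = 393/10
d12 = 1/2
endpoint = (3, -9)

Apply edit: d2 := 9
  d6 = d4/2 + d1 = 41/2
  d7 = d6/5 + d2 = 131/10
  d8 = 10 + d2 = 19
  d9 = d2 - d1 - d4/2 = -23/2
  d10 = d3/3 = 1
  d11 = d7*3 = 393/10
  d12 = d10/2 = 1/2
Walk from origin (0, 0):
  seg 1: right by d12 = 1/2 → (1/2, 0)
  seg 2: right by d3 = 3 → (7/2, 0)
  seg 3: right by d2 = 9 → (25/2, 0)
  seg 4: down by d2 = 9 → (25/2, -9)
  seg 5: left by d12 = 1/2 → (12, -9)
  seg 6: left by d2 = 9 → (3, -9)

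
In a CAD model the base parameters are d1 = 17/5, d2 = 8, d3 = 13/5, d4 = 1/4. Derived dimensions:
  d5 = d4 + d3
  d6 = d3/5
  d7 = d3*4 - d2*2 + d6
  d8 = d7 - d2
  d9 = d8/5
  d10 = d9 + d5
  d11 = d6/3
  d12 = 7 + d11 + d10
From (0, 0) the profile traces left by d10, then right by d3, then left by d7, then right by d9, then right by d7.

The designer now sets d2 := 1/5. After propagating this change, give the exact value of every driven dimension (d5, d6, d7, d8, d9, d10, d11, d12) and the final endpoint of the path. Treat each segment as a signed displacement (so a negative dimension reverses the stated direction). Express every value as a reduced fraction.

d5 = 57/20
d6 = 13/25
d7 = 263/25
d8 = 258/25
d9 = 258/125
d10 = 2457/500
d11 = 13/75
d12 = 18131/1500
endpoint = (-1/4, 0)

Apply edit: d2 := 1/5
  d5 = d4 + d3 = 57/20
  d6 = d3/5 = 13/25
  d7 = d3*4 - d2*2 + d6 = 263/25
  d8 = d7 - d2 = 258/25
  d9 = d8/5 = 258/125
  d10 = d9 + d5 = 2457/500
  d11 = d6/3 = 13/75
  d12 = 7 + d11 + d10 = 18131/1500
Walk from origin (0, 0):
  seg 1: left by d10 = 2457/500 → (-2457/500, 0)
  seg 2: right by d3 = 13/5 → (-1157/500, 0)
  seg 3: left by d7 = 263/25 → (-6417/500, 0)
  seg 4: right by d9 = 258/125 → (-1077/100, 0)
  seg 5: right by d7 = 263/25 → (-1/4, 0)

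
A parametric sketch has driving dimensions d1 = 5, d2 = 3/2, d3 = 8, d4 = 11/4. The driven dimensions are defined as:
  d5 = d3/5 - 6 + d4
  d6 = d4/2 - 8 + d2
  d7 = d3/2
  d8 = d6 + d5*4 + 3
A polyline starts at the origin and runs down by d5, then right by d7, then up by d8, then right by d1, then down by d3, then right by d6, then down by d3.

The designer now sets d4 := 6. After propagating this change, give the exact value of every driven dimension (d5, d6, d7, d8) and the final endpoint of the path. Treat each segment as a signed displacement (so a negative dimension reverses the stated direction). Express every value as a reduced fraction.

Apply edit: d4 := 6
  d5 = d3/5 - 6 + d4 = 8/5
  d6 = d4/2 - 8 + d2 = -7/2
  d7 = d3/2 = 4
  d8 = d6 + d5*4 + 3 = 59/10
Walk from origin (0, 0):
  seg 1: down by d5 = 8/5 → (0, -8/5)
  seg 2: right by d7 = 4 → (4, -8/5)
  seg 3: up by d8 = 59/10 → (4, 43/10)
  seg 4: right by d1 = 5 → (9, 43/10)
  seg 5: down by d3 = 8 → (9, -37/10)
  seg 6: right by d6 = -7/2 → (11/2, -37/10)
  seg 7: down by d3 = 8 → (11/2, -117/10)

d5 = 8/5
d6 = -7/2
d7 = 4
d8 = 59/10
endpoint = (11/2, -117/10)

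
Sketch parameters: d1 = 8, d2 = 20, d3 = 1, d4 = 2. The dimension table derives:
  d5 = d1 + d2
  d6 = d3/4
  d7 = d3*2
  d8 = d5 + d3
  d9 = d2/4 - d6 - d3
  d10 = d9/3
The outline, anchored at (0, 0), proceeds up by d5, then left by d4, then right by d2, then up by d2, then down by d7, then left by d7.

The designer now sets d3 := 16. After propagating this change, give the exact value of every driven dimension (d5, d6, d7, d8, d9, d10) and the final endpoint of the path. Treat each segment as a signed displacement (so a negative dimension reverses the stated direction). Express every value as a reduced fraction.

d5 = 28
d6 = 4
d7 = 32
d8 = 44
d9 = -15
d10 = -5
endpoint = (-14, 16)

Apply edit: d3 := 16
  d5 = d1 + d2 = 28
  d6 = d3/4 = 4
  d7 = d3*2 = 32
  d8 = d5 + d3 = 44
  d9 = d2/4 - d6 - d3 = -15
  d10 = d9/3 = -5
Walk from origin (0, 0):
  seg 1: up by d5 = 28 → (0, 28)
  seg 2: left by d4 = 2 → (-2, 28)
  seg 3: right by d2 = 20 → (18, 28)
  seg 4: up by d2 = 20 → (18, 48)
  seg 5: down by d7 = 32 → (18, 16)
  seg 6: left by d7 = 32 → (-14, 16)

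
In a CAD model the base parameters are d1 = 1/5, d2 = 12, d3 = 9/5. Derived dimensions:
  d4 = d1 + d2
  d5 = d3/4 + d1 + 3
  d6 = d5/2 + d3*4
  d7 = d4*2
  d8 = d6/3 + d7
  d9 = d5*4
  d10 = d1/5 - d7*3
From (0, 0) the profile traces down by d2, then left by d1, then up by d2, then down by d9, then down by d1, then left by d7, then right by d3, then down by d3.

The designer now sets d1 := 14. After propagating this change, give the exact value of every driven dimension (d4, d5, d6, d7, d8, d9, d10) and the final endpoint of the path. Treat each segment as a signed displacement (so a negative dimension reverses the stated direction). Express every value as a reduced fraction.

Apply edit: d1 := 14
  d4 = d1 + d2 = 26
  d5 = d3/4 + d1 + 3 = 349/20
  d6 = d5/2 + d3*4 = 637/40
  d7 = d4*2 = 52
  d8 = d6/3 + d7 = 6877/120
  d9 = d5*4 = 349/5
  d10 = d1/5 - d7*3 = -766/5
Walk from origin (0, 0):
  seg 1: down by d2 = 12 → (0, -12)
  seg 2: left by d1 = 14 → (-14, -12)
  seg 3: up by d2 = 12 → (-14, 0)
  seg 4: down by d9 = 349/5 → (-14, -349/5)
  seg 5: down by d1 = 14 → (-14, -419/5)
  seg 6: left by d7 = 52 → (-66, -419/5)
  seg 7: right by d3 = 9/5 → (-321/5, -419/5)
  seg 8: down by d3 = 9/5 → (-321/5, -428/5)

d4 = 26
d5 = 349/20
d6 = 637/40
d7 = 52
d8 = 6877/120
d9 = 349/5
d10 = -766/5
endpoint = (-321/5, -428/5)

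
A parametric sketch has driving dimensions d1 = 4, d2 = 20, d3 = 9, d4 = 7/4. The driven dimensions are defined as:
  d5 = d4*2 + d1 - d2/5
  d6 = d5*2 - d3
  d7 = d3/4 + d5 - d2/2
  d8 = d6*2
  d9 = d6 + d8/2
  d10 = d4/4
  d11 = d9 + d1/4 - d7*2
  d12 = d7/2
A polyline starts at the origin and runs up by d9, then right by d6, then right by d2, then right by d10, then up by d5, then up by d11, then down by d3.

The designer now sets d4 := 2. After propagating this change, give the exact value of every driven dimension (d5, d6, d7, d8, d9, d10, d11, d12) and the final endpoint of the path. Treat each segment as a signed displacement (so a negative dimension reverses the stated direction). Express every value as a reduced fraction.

Apply edit: d4 := 2
  d5 = d4*2 + d1 - d2/5 = 4
  d6 = d5*2 - d3 = -1
  d7 = d3/4 + d5 - d2/2 = -15/4
  d8 = d6*2 = -2
  d9 = d6 + d8/2 = -2
  d10 = d4/4 = 1/2
  d11 = d9 + d1/4 - d7*2 = 13/2
  d12 = d7/2 = -15/8
Walk from origin (0, 0):
  seg 1: up by d9 = -2 → (0, -2)
  seg 2: right by d6 = -1 → (-1, -2)
  seg 3: right by d2 = 20 → (19, -2)
  seg 4: right by d10 = 1/2 → (39/2, -2)
  seg 5: up by d5 = 4 → (39/2, 2)
  seg 6: up by d11 = 13/2 → (39/2, 17/2)
  seg 7: down by d3 = 9 → (39/2, -1/2)

d5 = 4
d6 = -1
d7 = -15/4
d8 = -2
d9 = -2
d10 = 1/2
d11 = 13/2
d12 = -15/8
endpoint = (39/2, -1/2)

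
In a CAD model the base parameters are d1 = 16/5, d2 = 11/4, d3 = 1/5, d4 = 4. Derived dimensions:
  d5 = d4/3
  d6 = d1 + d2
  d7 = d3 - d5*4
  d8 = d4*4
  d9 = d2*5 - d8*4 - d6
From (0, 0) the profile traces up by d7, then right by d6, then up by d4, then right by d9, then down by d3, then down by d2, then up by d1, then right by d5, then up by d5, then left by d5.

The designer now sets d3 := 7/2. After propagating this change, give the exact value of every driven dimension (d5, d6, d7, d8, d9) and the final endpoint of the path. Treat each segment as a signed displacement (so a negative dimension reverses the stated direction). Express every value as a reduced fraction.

d5 = 4/3
d6 = 119/20
d7 = -11/6
d8 = 16
d9 = -281/5
endpoint = (-201/4, 9/20)

Apply edit: d3 := 7/2
  d5 = d4/3 = 4/3
  d6 = d1 + d2 = 119/20
  d7 = d3 - d5*4 = -11/6
  d8 = d4*4 = 16
  d9 = d2*5 - d8*4 - d6 = -281/5
Walk from origin (0, 0):
  seg 1: up by d7 = -11/6 → (0, -11/6)
  seg 2: right by d6 = 119/20 → (119/20, -11/6)
  seg 3: up by d4 = 4 → (119/20, 13/6)
  seg 4: right by d9 = -281/5 → (-201/4, 13/6)
  seg 5: down by d3 = 7/2 → (-201/4, -4/3)
  seg 6: down by d2 = 11/4 → (-201/4, -49/12)
  seg 7: up by d1 = 16/5 → (-201/4, -53/60)
  seg 8: right by d5 = 4/3 → (-587/12, -53/60)
  seg 9: up by d5 = 4/3 → (-587/12, 9/20)
  seg 10: left by d5 = 4/3 → (-201/4, 9/20)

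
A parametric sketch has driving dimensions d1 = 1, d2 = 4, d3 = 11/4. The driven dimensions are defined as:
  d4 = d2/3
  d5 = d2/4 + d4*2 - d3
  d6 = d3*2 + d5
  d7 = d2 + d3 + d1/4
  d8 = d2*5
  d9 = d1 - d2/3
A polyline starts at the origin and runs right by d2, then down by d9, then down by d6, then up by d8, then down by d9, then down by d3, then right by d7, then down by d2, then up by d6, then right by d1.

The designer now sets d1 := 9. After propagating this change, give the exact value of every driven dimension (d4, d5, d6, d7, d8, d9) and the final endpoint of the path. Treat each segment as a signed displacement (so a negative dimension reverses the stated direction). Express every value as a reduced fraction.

d4 = 4/3
d5 = 11/12
d6 = 77/12
d7 = 9
d8 = 20
d9 = 23/3
endpoint = (22, -25/12)

Apply edit: d1 := 9
  d4 = d2/3 = 4/3
  d5 = d2/4 + d4*2 - d3 = 11/12
  d6 = d3*2 + d5 = 77/12
  d7 = d2 + d3 + d1/4 = 9
  d8 = d2*5 = 20
  d9 = d1 - d2/3 = 23/3
Walk from origin (0, 0):
  seg 1: right by d2 = 4 → (4, 0)
  seg 2: down by d9 = 23/3 → (4, -23/3)
  seg 3: down by d6 = 77/12 → (4, -169/12)
  seg 4: up by d8 = 20 → (4, 71/12)
  seg 5: down by d9 = 23/3 → (4, -7/4)
  seg 6: down by d3 = 11/4 → (4, -9/2)
  seg 7: right by d7 = 9 → (13, -9/2)
  seg 8: down by d2 = 4 → (13, -17/2)
  seg 9: up by d6 = 77/12 → (13, -25/12)
  seg 10: right by d1 = 9 → (22, -25/12)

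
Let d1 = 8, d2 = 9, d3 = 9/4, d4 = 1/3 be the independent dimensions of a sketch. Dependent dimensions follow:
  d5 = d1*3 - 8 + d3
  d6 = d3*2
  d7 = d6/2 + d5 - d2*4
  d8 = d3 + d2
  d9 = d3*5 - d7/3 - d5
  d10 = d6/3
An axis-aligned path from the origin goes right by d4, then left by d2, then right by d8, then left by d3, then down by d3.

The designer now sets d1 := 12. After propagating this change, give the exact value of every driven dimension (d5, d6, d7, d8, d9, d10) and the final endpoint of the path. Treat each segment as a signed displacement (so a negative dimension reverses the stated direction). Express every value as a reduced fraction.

d5 = 121/4
d6 = 9/2
d7 = -7/2
d8 = 45/4
d9 = -107/6
d10 = 3/2
endpoint = (1/3, -9/4)

Apply edit: d1 := 12
  d5 = d1*3 - 8 + d3 = 121/4
  d6 = d3*2 = 9/2
  d7 = d6/2 + d5 - d2*4 = -7/2
  d8 = d3 + d2 = 45/4
  d9 = d3*5 - d7/3 - d5 = -107/6
  d10 = d6/3 = 3/2
Walk from origin (0, 0):
  seg 1: right by d4 = 1/3 → (1/3, 0)
  seg 2: left by d2 = 9 → (-26/3, 0)
  seg 3: right by d8 = 45/4 → (31/12, 0)
  seg 4: left by d3 = 9/4 → (1/3, 0)
  seg 5: down by d3 = 9/4 → (1/3, -9/4)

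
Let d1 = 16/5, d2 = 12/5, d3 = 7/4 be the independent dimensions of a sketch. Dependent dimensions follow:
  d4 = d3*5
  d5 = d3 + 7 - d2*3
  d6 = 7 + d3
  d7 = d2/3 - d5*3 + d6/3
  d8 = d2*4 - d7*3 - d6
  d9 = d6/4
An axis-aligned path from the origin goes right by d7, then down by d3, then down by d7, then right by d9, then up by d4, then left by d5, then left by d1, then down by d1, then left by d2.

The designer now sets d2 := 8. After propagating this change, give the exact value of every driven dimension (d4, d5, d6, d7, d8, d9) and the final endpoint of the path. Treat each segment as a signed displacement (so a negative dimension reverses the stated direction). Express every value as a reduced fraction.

Apply edit: d2 := 8
  d4 = d3*5 = 35/4
  d5 = d3 + 7 - d2*3 = -61/4
  d6 = 7 + d3 = 35/4
  d7 = d2/3 - d5*3 + d6/3 = 154/3
  d8 = d2*4 - d7*3 - d6 = -523/4
  d9 = d6/4 = 35/16
Walk from origin (0, 0):
  seg 1: right by d7 = 154/3 → (154/3, 0)
  seg 2: down by d3 = 7/4 → (154/3, -7/4)
  seg 3: down by d7 = 154/3 → (154/3, -637/12)
  seg 4: right by d9 = 35/16 → (2569/48, -637/12)
  seg 5: up by d4 = 35/4 → (2569/48, -133/3)
  seg 6: left by d5 = -61/4 → (3301/48, -133/3)
  seg 7: left by d1 = 16/5 → (15737/240, -133/3)
  seg 8: down by d1 = 16/5 → (15737/240, -713/15)
  seg 9: left by d2 = 8 → (13817/240, -713/15)

d4 = 35/4
d5 = -61/4
d6 = 35/4
d7 = 154/3
d8 = -523/4
d9 = 35/16
endpoint = (13817/240, -713/15)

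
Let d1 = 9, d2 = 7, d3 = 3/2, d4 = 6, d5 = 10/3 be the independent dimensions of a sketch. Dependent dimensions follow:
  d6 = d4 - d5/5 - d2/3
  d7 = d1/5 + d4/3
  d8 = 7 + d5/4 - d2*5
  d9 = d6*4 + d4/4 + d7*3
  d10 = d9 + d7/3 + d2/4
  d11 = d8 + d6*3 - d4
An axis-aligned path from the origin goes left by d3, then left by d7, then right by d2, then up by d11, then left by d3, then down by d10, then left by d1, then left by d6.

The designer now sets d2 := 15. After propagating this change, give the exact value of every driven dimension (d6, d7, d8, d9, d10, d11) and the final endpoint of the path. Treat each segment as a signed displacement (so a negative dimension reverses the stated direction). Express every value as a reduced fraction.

d6 = 1/3
d7 = 19/5
d8 = -403/6
d9 = 427/30
d10 = 77/4
d11 = -433/6
endpoint = (-17/15, -1097/12)

Apply edit: d2 := 15
  d6 = d4 - d5/5 - d2/3 = 1/3
  d7 = d1/5 + d4/3 = 19/5
  d8 = 7 + d5/4 - d2*5 = -403/6
  d9 = d6*4 + d4/4 + d7*3 = 427/30
  d10 = d9 + d7/3 + d2/4 = 77/4
  d11 = d8 + d6*3 - d4 = -433/6
Walk from origin (0, 0):
  seg 1: left by d3 = 3/2 → (-3/2, 0)
  seg 2: left by d7 = 19/5 → (-53/10, 0)
  seg 3: right by d2 = 15 → (97/10, 0)
  seg 4: up by d11 = -433/6 → (97/10, -433/6)
  seg 5: left by d3 = 3/2 → (41/5, -433/6)
  seg 6: down by d10 = 77/4 → (41/5, -1097/12)
  seg 7: left by d1 = 9 → (-4/5, -1097/12)
  seg 8: left by d6 = 1/3 → (-17/15, -1097/12)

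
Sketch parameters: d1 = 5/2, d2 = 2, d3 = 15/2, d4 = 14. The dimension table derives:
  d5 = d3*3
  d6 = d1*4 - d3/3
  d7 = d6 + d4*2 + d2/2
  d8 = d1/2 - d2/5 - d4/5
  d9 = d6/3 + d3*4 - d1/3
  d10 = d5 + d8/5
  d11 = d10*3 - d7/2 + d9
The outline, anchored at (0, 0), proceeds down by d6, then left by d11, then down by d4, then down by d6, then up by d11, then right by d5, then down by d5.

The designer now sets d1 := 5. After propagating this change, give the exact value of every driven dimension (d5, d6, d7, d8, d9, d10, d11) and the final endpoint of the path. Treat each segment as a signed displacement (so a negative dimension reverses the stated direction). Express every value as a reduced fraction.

Apply edit: d1 := 5
  d5 = d3*3 = 45/2
  d6 = d1*4 - d3/3 = 35/2
  d7 = d6 + d4*2 + d2/2 = 93/2
  d8 = d1/2 - d2/5 - d4/5 = -7/10
  d9 = d6/3 + d3*4 - d1/3 = 205/6
  d10 = d5 + d8/5 = 559/25
  d11 = d10*3 - d7/2 + d9 = 23399/300
Walk from origin (0, 0):
  seg 1: down by d6 = 35/2 → (0, -35/2)
  seg 2: left by d11 = 23399/300 → (-23399/300, -35/2)
  seg 3: down by d4 = 14 → (-23399/300, -63/2)
  seg 4: down by d6 = 35/2 → (-23399/300, -49)
  seg 5: up by d11 = 23399/300 → (-23399/300, 8699/300)
  seg 6: right by d5 = 45/2 → (-16649/300, 8699/300)
  seg 7: down by d5 = 45/2 → (-16649/300, 1949/300)

d5 = 45/2
d6 = 35/2
d7 = 93/2
d8 = -7/10
d9 = 205/6
d10 = 559/25
d11 = 23399/300
endpoint = (-16649/300, 1949/300)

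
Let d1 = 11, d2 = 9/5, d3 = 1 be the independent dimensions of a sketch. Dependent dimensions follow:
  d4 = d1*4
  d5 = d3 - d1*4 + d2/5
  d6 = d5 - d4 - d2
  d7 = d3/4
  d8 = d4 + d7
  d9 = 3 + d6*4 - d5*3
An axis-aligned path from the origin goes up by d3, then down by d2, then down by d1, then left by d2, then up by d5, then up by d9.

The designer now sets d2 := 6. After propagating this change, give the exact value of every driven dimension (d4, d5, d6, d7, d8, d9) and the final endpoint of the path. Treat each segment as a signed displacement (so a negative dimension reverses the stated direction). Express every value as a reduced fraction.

d4 = 44
d5 = -209/5
d6 = -459/5
d7 = 1/4
d8 = 177/4
d9 = -1194/5
endpoint = (-6, -1483/5)

Apply edit: d2 := 6
  d4 = d1*4 = 44
  d5 = d3 - d1*4 + d2/5 = -209/5
  d6 = d5 - d4 - d2 = -459/5
  d7 = d3/4 = 1/4
  d8 = d4 + d7 = 177/4
  d9 = 3 + d6*4 - d5*3 = -1194/5
Walk from origin (0, 0):
  seg 1: up by d3 = 1 → (0, 1)
  seg 2: down by d2 = 6 → (0, -5)
  seg 3: down by d1 = 11 → (0, -16)
  seg 4: left by d2 = 6 → (-6, -16)
  seg 5: up by d5 = -209/5 → (-6, -289/5)
  seg 6: up by d9 = -1194/5 → (-6, -1483/5)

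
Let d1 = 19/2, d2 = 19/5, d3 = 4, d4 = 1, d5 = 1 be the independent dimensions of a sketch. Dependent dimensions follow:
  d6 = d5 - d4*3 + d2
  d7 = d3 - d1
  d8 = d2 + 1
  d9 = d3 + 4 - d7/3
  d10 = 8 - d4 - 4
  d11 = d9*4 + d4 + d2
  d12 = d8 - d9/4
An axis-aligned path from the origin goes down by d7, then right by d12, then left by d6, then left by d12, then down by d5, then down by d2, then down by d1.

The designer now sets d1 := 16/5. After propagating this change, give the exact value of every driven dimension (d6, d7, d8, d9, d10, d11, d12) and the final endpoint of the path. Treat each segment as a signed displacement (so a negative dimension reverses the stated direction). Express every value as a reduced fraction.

Apply edit: d1 := 16/5
  d6 = d5 - d4*3 + d2 = 9/5
  d7 = d3 - d1 = 4/5
  d8 = d2 + 1 = 24/5
  d9 = d3 + 4 - d7/3 = 116/15
  d10 = 8 - d4 - 4 = 3
  d11 = d9*4 + d4 + d2 = 536/15
  d12 = d8 - d9/4 = 43/15
Walk from origin (0, 0):
  seg 1: down by d7 = 4/5 → (0, -4/5)
  seg 2: right by d12 = 43/15 → (43/15, -4/5)
  seg 3: left by d6 = 9/5 → (16/15, -4/5)
  seg 4: left by d12 = 43/15 → (-9/5, -4/5)
  seg 5: down by d5 = 1 → (-9/5, -9/5)
  seg 6: down by d2 = 19/5 → (-9/5, -28/5)
  seg 7: down by d1 = 16/5 → (-9/5, -44/5)

d6 = 9/5
d7 = 4/5
d8 = 24/5
d9 = 116/15
d10 = 3
d11 = 536/15
d12 = 43/15
endpoint = (-9/5, -44/5)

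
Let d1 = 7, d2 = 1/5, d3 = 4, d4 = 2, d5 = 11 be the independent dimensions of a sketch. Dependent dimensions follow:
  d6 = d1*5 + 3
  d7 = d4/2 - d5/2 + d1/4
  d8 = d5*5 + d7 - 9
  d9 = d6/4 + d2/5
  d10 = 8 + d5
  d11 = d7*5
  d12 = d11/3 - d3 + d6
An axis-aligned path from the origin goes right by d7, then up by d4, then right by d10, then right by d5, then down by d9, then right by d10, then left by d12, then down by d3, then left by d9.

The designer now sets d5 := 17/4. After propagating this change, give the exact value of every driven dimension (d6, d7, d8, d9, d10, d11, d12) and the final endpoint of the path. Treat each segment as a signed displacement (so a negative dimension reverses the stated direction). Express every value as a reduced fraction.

Apply edit: d5 := 17/4
  d6 = d1*5 + 3 = 38
  d7 = d4/2 - d5/2 + d1/4 = 5/8
  d8 = d5*5 + d7 - 9 = 103/8
  d9 = d6/4 + d2/5 = 477/50
  d10 = 8 + d5 = 49/4
  d11 = d7*5 = 25/8
  d12 = d11/3 - d3 + d6 = 841/24
Walk from origin (0, 0):
  seg 1: right by d7 = 5/8 → (5/8, 0)
  seg 2: up by d4 = 2 → (5/8, 2)
  seg 3: right by d10 = 49/4 → (103/8, 2)
  seg 4: right by d5 = 17/4 → (137/8, 2)
  seg 5: down by d9 = 477/50 → (137/8, -377/50)
  seg 6: right by d10 = 49/4 → (235/8, -377/50)
  seg 7: left by d12 = 841/24 → (-17/3, -377/50)
  seg 8: down by d3 = 4 → (-17/3, -577/50)
  seg 9: left by d9 = 477/50 → (-2281/150, -577/50)

d6 = 38
d7 = 5/8
d8 = 103/8
d9 = 477/50
d10 = 49/4
d11 = 25/8
d12 = 841/24
endpoint = (-2281/150, -577/50)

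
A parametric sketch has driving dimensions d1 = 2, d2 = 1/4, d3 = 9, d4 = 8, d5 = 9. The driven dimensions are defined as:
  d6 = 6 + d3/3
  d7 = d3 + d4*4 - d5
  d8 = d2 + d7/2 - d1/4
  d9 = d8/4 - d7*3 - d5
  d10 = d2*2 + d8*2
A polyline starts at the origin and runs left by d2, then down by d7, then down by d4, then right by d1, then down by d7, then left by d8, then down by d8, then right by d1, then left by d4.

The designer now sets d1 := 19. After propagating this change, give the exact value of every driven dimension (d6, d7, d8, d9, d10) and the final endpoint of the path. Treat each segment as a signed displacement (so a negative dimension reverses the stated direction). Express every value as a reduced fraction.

Apply edit: d1 := 19
  d6 = 6 + d3/3 = 9
  d7 = d3 + d4*4 - d5 = 32
  d8 = d2 + d7/2 - d1/4 = 23/2
  d9 = d8/4 - d7*3 - d5 = -817/8
  d10 = d2*2 + d8*2 = 47/2
Walk from origin (0, 0):
  seg 1: left by d2 = 1/4 → (-1/4, 0)
  seg 2: down by d7 = 32 → (-1/4, -32)
  seg 3: down by d4 = 8 → (-1/4, -40)
  seg 4: right by d1 = 19 → (75/4, -40)
  seg 5: down by d7 = 32 → (75/4, -72)
  seg 6: left by d8 = 23/2 → (29/4, -72)
  seg 7: down by d8 = 23/2 → (29/4, -167/2)
  seg 8: right by d1 = 19 → (105/4, -167/2)
  seg 9: left by d4 = 8 → (73/4, -167/2)

d6 = 9
d7 = 32
d8 = 23/2
d9 = -817/8
d10 = 47/2
endpoint = (73/4, -167/2)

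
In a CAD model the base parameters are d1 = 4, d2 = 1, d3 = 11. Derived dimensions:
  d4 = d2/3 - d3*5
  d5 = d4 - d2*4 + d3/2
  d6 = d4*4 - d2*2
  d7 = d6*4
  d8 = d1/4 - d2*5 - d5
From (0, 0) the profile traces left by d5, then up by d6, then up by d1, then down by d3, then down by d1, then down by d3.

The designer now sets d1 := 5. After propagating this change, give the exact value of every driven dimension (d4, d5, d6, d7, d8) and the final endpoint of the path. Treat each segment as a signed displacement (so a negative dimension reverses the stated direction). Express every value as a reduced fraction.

d4 = -164/3
d5 = -319/6
d6 = -662/3
d7 = -2648/3
d8 = 593/12
endpoint = (319/6, -728/3)

Apply edit: d1 := 5
  d4 = d2/3 - d3*5 = -164/3
  d5 = d4 - d2*4 + d3/2 = -319/6
  d6 = d4*4 - d2*2 = -662/3
  d7 = d6*4 = -2648/3
  d8 = d1/4 - d2*5 - d5 = 593/12
Walk from origin (0, 0):
  seg 1: left by d5 = -319/6 → (319/6, 0)
  seg 2: up by d6 = -662/3 → (319/6, -662/3)
  seg 3: up by d1 = 5 → (319/6, -647/3)
  seg 4: down by d3 = 11 → (319/6, -680/3)
  seg 5: down by d1 = 5 → (319/6, -695/3)
  seg 6: down by d3 = 11 → (319/6, -728/3)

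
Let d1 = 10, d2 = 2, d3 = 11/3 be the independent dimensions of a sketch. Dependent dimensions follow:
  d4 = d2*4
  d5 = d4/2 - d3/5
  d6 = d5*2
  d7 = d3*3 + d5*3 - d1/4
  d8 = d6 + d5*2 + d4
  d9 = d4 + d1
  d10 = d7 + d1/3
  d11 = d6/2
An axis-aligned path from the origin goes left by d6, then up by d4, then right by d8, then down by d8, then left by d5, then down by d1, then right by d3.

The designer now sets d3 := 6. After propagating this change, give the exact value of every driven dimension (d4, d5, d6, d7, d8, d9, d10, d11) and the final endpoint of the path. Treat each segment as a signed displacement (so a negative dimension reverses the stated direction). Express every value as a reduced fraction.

Apply edit: d3 := 6
  d4 = d2*4 = 8
  d5 = d4/2 - d3/5 = 14/5
  d6 = d5*2 = 28/5
  d7 = d3*3 + d5*3 - d1/4 = 239/10
  d8 = d6 + d5*2 + d4 = 96/5
  d9 = d4 + d1 = 18
  d10 = d7 + d1/3 = 817/30
  d11 = d6/2 = 14/5
Walk from origin (0, 0):
  seg 1: left by d6 = 28/5 → (-28/5, 0)
  seg 2: up by d4 = 8 → (-28/5, 8)
  seg 3: right by d8 = 96/5 → (68/5, 8)
  seg 4: down by d8 = 96/5 → (68/5, -56/5)
  seg 5: left by d5 = 14/5 → (54/5, -56/5)
  seg 6: down by d1 = 10 → (54/5, -106/5)
  seg 7: right by d3 = 6 → (84/5, -106/5)

d4 = 8
d5 = 14/5
d6 = 28/5
d7 = 239/10
d8 = 96/5
d9 = 18
d10 = 817/30
d11 = 14/5
endpoint = (84/5, -106/5)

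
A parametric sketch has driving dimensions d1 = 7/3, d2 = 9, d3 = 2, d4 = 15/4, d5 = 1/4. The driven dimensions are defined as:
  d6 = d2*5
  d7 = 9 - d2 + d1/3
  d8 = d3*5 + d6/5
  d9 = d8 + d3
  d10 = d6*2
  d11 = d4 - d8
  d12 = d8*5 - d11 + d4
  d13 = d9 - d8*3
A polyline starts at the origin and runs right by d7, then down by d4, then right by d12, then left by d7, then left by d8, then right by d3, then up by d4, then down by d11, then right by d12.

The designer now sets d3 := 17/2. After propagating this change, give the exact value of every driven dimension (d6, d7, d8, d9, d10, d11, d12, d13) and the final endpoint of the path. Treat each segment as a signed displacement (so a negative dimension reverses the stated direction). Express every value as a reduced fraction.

d6 = 45
d7 = 7/9
d8 = 103/2
d9 = 60
d10 = 90
d11 = -191/4
d12 = 309
d13 = -189/2
endpoint = (575, 191/4)

Apply edit: d3 := 17/2
  d6 = d2*5 = 45
  d7 = 9 - d2 + d1/3 = 7/9
  d8 = d3*5 + d6/5 = 103/2
  d9 = d8 + d3 = 60
  d10 = d6*2 = 90
  d11 = d4 - d8 = -191/4
  d12 = d8*5 - d11 + d4 = 309
  d13 = d9 - d8*3 = -189/2
Walk from origin (0, 0):
  seg 1: right by d7 = 7/9 → (7/9, 0)
  seg 2: down by d4 = 15/4 → (7/9, -15/4)
  seg 3: right by d12 = 309 → (2788/9, -15/4)
  seg 4: left by d7 = 7/9 → (309, -15/4)
  seg 5: left by d8 = 103/2 → (515/2, -15/4)
  seg 6: right by d3 = 17/2 → (266, -15/4)
  seg 7: up by d4 = 15/4 → (266, 0)
  seg 8: down by d11 = -191/4 → (266, 191/4)
  seg 9: right by d12 = 309 → (575, 191/4)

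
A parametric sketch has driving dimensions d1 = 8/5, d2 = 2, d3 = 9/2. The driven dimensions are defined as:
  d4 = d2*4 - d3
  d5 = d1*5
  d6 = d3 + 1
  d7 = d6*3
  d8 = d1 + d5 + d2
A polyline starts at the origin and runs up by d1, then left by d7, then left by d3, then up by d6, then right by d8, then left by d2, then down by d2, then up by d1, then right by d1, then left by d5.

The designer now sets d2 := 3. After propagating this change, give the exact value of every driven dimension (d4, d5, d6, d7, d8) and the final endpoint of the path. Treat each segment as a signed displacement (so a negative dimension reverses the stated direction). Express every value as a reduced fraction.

Apply edit: d2 := 3
  d4 = d2*4 - d3 = 15/2
  d5 = d1*5 = 8
  d6 = d3 + 1 = 11/2
  d7 = d6*3 = 33/2
  d8 = d1 + d5 + d2 = 63/5
Walk from origin (0, 0):
  seg 1: up by d1 = 8/5 → (0, 8/5)
  seg 2: left by d7 = 33/2 → (-33/2, 8/5)
  seg 3: left by d3 = 9/2 → (-21, 8/5)
  seg 4: up by d6 = 11/2 → (-21, 71/10)
  seg 5: right by d8 = 63/5 → (-42/5, 71/10)
  seg 6: left by d2 = 3 → (-57/5, 71/10)
  seg 7: down by d2 = 3 → (-57/5, 41/10)
  seg 8: up by d1 = 8/5 → (-57/5, 57/10)
  seg 9: right by d1 = 8/5 → (-49/5, 57/10)
  seg 10: left by d5 = 8 → (-89/5, 57/10)

d4 = 15/2
d5 = 8
d6 = 11/2
d7 = 33/2
d8 = 63/5
endpoint = (-89/5, 57/10)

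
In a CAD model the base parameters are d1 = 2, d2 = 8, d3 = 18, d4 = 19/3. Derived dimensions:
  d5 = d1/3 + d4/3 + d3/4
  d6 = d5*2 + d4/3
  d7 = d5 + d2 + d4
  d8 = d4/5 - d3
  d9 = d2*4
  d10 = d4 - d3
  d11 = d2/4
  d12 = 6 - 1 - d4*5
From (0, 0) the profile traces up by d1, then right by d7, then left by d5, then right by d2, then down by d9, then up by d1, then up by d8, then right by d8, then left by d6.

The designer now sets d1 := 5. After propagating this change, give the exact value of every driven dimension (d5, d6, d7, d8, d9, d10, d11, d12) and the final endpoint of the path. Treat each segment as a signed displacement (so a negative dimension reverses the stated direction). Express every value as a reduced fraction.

d5 = 149/18
d6 = 56/3
d7 = 407/18
d8 = -251/15
d9 = 32
d10 = -35/3
d11 = 2
d12 = -80/3
endpoint = (-196/15, -581/15)

Apply edit: d1 := 5
  d5 = d1/3 + d4/3 + d3/4 = 149/18
  d6 = d5*2 + d4/3 = 56/3
  d7 = d5 + d2 + d4 = 407/18
  d8 = d4/5 - d3 = -251/15
  d9 = d2*4 = 32
  d10 = d4 - d3 = -35/3
  d11 = d2/4 = 2
  d12 = 6 - 1 - d4*5 = -80/3
Walk from origin (0, 0):
  seg 1: up by d1 = 5 → (0, 5)
  seg 2: right by d7 = 407/18 → (407/18, 5)
  seg 3: left by d5 = 149/18 → (43/3, 5)
  seg 4: right by d2 = 8 → (67/3, 5)
  seg 5: down by d9 = 32 → (67/3, -27)
  seg 6: up by d1 = 5 → (67/3, -22)
  seg 7: up by d8 = -251/15 → (67/3, -581/15)
  seg 8: right by d8 = -251/15 → (28/5, -581/15)
  seg 9: left by d6 = 56/3 → (-196/15, -581/15)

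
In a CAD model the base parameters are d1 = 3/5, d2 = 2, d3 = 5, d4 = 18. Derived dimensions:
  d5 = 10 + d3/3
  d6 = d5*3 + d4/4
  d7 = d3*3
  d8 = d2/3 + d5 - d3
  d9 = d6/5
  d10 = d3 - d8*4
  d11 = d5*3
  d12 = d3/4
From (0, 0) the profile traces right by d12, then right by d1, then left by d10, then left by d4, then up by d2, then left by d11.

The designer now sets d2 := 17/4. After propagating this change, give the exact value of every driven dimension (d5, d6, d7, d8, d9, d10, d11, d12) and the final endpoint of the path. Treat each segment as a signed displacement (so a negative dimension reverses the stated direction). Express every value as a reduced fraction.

Apply edit: d2 := 17/4
  d5 = 10 + d3/3 = 35/3
  d6 = d5*3 + d4/4 = 79/2
  d7 = d3*3 = 15
  d8 = d2/3 + d5 - d3 = 97/12
  d9 = d6/5 = 79/10
  d10 = d3 - d8*4 = -82/3
  d11 = d5*3 = 35
  d12 = d3/4 = 5/4
Walk from origin (0, 0):
  seg 1: right by d12 = 5/4 → (5/4, 0)
  seg 2: right by d1 = 3/5 → (37/20, 0)
  seg 3: left by d10 = -82/3 → (1751/60, 0)
  seg 4: left by d4 = 18 → (671/60, 0)
  seg 5: up by d2 = 17/4 → (671/60, 17/4)
  seg 6: left by d11 = 35 → (-1429/60, 17/4)

d5 = 35/3
d6 = 79/2
d7 = 15
d8 = 97/12
d9 = 79/10
d10 = -82/3
d11 = 35
d12 = 5/4
endpoint = (-1429/60, 17/4)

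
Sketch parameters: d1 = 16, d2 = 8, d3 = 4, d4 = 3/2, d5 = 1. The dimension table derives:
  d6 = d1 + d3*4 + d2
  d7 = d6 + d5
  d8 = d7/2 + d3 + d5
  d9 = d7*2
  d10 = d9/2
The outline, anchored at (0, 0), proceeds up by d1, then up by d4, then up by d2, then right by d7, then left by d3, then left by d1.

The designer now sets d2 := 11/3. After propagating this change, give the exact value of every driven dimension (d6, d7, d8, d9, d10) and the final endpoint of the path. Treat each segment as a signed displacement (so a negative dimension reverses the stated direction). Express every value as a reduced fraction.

d6 = 107/3
d7 = 110/3
d8 = 70/3
d9 = 220/3
d10 = 110/3
endpoint = (50/3, 127/6)

Apply edit: d2 := 11/3
  d6 = d1 + d3*4 + d2 = 107/3
  d7 = d6 + d5 = 110/3
  d8 = d7/2 + d3 + d5 = 70/3
  d9 = d7*2 = 220/3
  d10 = d9/2 = 110/3
Walk from origin (0, 0):
  seg 1: up by d1 = 16 → (0, 16)
  seg 2: up by d4 = 3/2 → (0, 35/2)
  seg 3: up by d2 = 11/3 → (0, 127/6)
  seg 4: right by d7 = 110/3 → (110/3, 127/6)
  seg 5: left by d3 = 4 → (98/3, 127/6)
  seg 6: left by d1 = 16 → (50/3, 127/6)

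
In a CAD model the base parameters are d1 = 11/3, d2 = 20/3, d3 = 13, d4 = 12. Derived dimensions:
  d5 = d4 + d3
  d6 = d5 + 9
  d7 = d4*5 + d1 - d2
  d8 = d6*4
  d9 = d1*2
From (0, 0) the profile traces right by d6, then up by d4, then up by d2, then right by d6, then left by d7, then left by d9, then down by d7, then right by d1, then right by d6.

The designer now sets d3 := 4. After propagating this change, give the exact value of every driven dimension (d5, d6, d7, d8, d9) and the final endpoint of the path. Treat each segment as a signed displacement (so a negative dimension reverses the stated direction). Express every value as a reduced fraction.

d5 = 16
d6 = 25
d7 = 57
d8 = 100
d9 = 22/3
endpoint = (43/3, -115/3)

Apply edit: d3 := 4
  d5 = d4 + d3 = 16
  d6 = d5 + 9 = 25
  d7 = d4*5 + d1 - d2 = 57
  d8 = d6*4 = 100
  d9 = d1*2 = 22/3
Walk from origin (0, 0):
  seg 1: right by d6 = 25 → (25, 0)
  seg 2: up by d4 = 12 → (25, 12)
  seg 3: up by d2 = 20/3 → (25, 56/3)
  seg 4: right by d6 = 25 → (50, 56/3)
  seg 5: left by d7 = 57 → (-7, 56/3)
  seg 6: left by d9 = 22/3 → (-43/3, 56/3)
  seg 7: down by d7 = 57 → (-43/3, -115/3)
  seg 8: right by d1 = 11/3 → (-32/3, -115/3)
  seg 9: right by d6 = 25 → (43/3, -115/3)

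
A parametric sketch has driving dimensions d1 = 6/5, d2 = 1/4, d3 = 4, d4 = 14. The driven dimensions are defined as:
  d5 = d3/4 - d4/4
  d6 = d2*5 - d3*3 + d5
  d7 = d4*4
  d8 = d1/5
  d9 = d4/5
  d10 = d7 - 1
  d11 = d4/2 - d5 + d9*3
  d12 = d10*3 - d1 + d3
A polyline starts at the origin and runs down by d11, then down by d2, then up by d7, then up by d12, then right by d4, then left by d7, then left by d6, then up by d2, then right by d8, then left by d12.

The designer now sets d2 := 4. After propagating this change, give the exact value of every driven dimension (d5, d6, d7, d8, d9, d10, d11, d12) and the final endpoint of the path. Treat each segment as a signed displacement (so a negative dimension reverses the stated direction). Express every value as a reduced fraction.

d5 = -5/2
d6 = 11/2
d7 = 56
d8 = 6/25
d9 = 14/5
d10 = 55
d11 = 179/10
d12 = 839/5
endpoint = (-10753/50, 2059/10)

Apply edit: d2 := 4
  d5 = d3/4 - d4/4 = -5/2
  d6 = d2*5 - d3*3 + d5 = 11/2
  d7 = d4*4 = 56
  d8 = d1/5 = 6/25
  d9 = d4/5 = 14/5
  d10 = d7 - 1 = 55
  d11 = d4/2 - d5 + d9*3 = 179/10
  d12 = d10*3 - d1 + d3 = 839/5
Walk from origin (0, 0):
  seg 1: down by d11 = 179/10 → (0, -179/10)
  seg 2: down by d2 = 4 → (0, -219/10)
  seg 3: up by d7 = 56 → (0, 341/10)
  seg 4: up by d12 = 839/5 → (0, 2019/10)
  seg 5: right by d4 = 14 → (14, 2019/10)
  seg 6: left by d7 = 56 → (-42, 2019/10)
  seg 7: left by d6 = 11/2 → (-95/2, 2019/10)
  seg 8: up by d2 = 4 → (-95/2, 2059/10)
  seg 9: right by d8 = 6/25 → (-2363/50, 2059/10)
  seg 10: left by d12 = 839/5 → (-10753/50, 2059/10)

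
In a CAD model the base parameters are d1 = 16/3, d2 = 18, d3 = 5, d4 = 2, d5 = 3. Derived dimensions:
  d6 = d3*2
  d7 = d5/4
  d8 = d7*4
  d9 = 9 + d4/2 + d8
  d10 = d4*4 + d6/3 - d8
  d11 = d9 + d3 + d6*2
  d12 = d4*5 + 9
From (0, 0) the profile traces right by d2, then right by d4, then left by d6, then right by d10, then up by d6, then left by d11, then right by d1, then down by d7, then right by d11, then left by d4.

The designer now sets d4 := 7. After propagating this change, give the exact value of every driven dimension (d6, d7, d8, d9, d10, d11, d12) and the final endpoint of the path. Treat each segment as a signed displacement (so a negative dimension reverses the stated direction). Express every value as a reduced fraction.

Apply edit: d4 := 7
  d6 = d3*2 = 10
  d7 = d5/4 = 3/4
  d8 = d7*4 = 3
  d9 = 9 + d4/2 + d8 = 31/2
  d10 = d4*4 + d6/3 - d8 = 85/3
  d11 = d9 + d3 + d6*2 = 81/2
  d12 = d4*5 + 9 = 44
Walk from origin (0, 0):
  seg 1: right by d2 = 18 → (18, 0)
  seg 2: right by d4 = 7 → (25, 0)
  seg 3: left by d6 = 10 → (15, 0)
  seg 4: right by d10 = 85/3 → (130/3, 0)
  seg 5: up by d6 = 10 → (130/3, 10)
  seg 6: left by d11 = 81/2 → (17/6, 10)
  seg 7: right by d1 = 16/3 → (49/6, 10)
  seg 8: down by d7 = 3/4 → (49/6, 37/4)
  seg 9: right by d11 = 81/2 → (146/3, 37/4)
  seg 10: left by d4 = 7 → (125/3, 37/4)

d6 = 10
d7 = 3/4
d8 = 3
d9 = 31/2
d10 = 85/3
d11 = 81/2
d12 = 44
endpoint = (125/3, 37/4)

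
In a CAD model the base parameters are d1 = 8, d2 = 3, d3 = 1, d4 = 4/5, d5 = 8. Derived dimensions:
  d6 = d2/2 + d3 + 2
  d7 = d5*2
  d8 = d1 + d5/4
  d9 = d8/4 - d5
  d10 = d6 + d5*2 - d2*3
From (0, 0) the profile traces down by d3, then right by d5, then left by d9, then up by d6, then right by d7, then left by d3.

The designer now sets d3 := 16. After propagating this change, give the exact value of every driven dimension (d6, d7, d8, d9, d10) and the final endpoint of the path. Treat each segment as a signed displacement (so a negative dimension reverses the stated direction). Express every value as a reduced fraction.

d6 = 39/2
d7 = 16
d8 = 10
d9 = -11/2
d10 = 53/2
endpoint = (27/2, 7/2)

Apply edit: d3 := 16
  d6 = d2/2 + d3 + 2 = 39/2
  d7 = d5*2 = 16
  d8 = d1 + d5/4 = 10
  d9 = d8/4 - d5 = -11/2
  d10 = d6 + d5*2 - d2*3 = 53/2
Walk from origin (0, 0):
  seg 1: down by d3 = 16 → (0, -16)
  seg 2: right by d5 = 8 → (8, -16)
  seg 3: left by d9 = -11/2 → (27/2, -16)
  seg 4: up by d6 = 39/2 → (27/2, 7/2)
  seg 5: right by d7 = 16 → (59/2, 7/2)
  seg 6: left by d3 = 16 → (27/2, 7/2)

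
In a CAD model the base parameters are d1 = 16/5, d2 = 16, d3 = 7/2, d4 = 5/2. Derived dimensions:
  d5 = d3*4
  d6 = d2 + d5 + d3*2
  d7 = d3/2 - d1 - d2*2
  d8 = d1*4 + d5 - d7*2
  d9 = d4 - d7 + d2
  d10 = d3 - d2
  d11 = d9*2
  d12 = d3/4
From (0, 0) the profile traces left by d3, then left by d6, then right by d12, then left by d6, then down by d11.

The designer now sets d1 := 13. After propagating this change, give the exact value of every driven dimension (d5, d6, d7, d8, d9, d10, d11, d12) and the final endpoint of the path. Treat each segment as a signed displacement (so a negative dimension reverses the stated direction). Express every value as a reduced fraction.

Apply edit: d1 := 13
  d5 = d3*4 = 14
  d6 = d2 + d5 + d3*2 = 37
  d7 = d3/2 - d1 - d2*2 = -173/4
  d8 = d1*4 + d5 - d7*2 = 305/2
  d9 = d4 - d7 + d2 = 247/4
  d10 = d3 - d2 = -25/2
  d11 = d9*2 = 247/2
  d12 = d3/4 = 7/8
Walk from origin (0, 0):
  seg 1: left by d3 = 7/2 → (-7/2, 0)
  seg 2: left by d6 = 37 → (-81/2, 0)
  seg 3: right by d12 = 7/8 → (-317/8, 0)
  seg 4: left by d6 = 37 → (-613/8, 0)
  seg 5: down by d11 = 247/2 → (-613/8, -247/2)

d5 = 14
d6 = 37
d7 = -173/4
d8 = 305/2
d9 = 247/4
d10 = -25/2
d11 = 247/2
d12 = 7/8
endpoint = (-613/8, -247/2)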